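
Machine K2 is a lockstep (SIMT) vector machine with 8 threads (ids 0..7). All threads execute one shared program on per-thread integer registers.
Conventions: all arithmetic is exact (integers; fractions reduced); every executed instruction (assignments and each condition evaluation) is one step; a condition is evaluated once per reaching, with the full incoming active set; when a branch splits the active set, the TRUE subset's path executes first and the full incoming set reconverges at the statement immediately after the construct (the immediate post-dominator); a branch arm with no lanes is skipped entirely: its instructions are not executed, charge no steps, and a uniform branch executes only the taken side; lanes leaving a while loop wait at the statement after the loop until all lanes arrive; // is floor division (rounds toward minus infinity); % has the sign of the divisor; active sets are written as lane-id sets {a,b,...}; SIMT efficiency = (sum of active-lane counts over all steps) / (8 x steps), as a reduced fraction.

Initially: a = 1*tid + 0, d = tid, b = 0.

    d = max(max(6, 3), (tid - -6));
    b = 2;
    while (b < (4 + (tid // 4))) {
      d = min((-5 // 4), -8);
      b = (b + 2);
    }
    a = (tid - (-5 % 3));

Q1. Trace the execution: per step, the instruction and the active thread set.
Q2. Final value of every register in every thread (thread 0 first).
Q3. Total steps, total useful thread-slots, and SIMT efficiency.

step 0: d <- max(max(6, 3), (tid - -6)) {0,1,2,3,4,5,6,7}
step 1: b <- 2                       {0,1,2,3,4,5,6,7}
step 2: eval (b < (4 + (tid // 4)))  {0,1,2,3,4,5,6,7}
step 3: d <- min((-5 // 4), -8)      {0,1,2,3,4,5,6,7}
step 4: b <- (b + 2)                 {0,1,2,3,4,5,6,7}
step 5: eval (b < (4 + (tid // 4)))  {0,1,2,3,4,5,6,7}
step 6: d <- min((-5 // 4), -8)      {4,5,6,7}
step 7: b <- (b + 2)                 {4,5,6,7}
step 8: eval (b < (4 + (tid // 4)))  {4,5,6,7}
step 9: a <- (tid - (-5 % 3))        {0,1,2,3,4,5,6,7}

Answer: 10 steps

a: -1,0,1,2,3,4,5,6
d: -8,-8,-8,-8,-8,-8,-8,-8
b: 4,4,4,4,6,6,6,6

steps = 10; useful = 68; efficiency = 68/80 = 17/20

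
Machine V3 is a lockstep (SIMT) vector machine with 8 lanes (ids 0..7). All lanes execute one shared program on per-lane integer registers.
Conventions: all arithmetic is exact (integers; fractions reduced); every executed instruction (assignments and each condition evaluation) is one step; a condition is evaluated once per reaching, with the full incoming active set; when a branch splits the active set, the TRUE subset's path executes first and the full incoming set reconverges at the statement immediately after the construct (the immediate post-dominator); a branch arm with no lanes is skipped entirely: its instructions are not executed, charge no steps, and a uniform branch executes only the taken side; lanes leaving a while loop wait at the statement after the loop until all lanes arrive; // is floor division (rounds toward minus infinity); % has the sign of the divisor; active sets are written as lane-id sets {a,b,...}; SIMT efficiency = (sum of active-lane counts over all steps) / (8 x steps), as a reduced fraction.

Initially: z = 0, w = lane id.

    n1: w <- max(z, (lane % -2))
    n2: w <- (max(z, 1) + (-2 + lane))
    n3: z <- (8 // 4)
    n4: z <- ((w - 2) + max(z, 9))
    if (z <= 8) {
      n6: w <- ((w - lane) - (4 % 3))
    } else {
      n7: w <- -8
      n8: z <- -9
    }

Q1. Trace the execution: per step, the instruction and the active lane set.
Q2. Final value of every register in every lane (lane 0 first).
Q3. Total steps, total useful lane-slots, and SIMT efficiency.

step 0: w <- max(z, (lane % -2))     {0,1,2,3,4,5,6,7}
step 1: w <- (max(z, 1) + (-2 + lane)) {0,1,2,3,4,5,6,7}
step 2: z <- (8 // 4)                {0,1,2,3,4,5,6,7}
step 3: z <- ((w - 2) + max(z, 9))   {0,1,2,3,4,5,6,7}
step 4: eval (z <= 8)                {0,1,2,3,4,5,6,7}
step 5: w <- ((w - lane) - (4 % 3))  {0,1,2}
step 6: w <- -8                      {3,4,5,6,7}
step 7: z <- -9                      {3,4,5,6,7}

Answer: 8 steps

z: 6,7,8,-9,-9,-9,-9,-9
w: -2,-2,-2,-8,-8,-8,-8,-8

steps = 8; useful = 53; efficiency = 53/64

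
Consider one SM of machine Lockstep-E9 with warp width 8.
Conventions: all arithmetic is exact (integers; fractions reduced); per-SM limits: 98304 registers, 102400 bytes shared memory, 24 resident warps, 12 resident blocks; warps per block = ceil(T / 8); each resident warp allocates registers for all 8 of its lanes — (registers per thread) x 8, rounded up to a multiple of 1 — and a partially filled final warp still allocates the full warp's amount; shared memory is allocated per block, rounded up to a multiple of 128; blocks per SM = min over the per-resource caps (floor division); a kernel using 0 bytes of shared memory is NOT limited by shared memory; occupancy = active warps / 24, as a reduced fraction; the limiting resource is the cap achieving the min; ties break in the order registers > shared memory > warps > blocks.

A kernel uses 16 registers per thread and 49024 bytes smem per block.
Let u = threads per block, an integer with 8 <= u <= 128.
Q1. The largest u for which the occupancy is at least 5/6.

Answer: u = 96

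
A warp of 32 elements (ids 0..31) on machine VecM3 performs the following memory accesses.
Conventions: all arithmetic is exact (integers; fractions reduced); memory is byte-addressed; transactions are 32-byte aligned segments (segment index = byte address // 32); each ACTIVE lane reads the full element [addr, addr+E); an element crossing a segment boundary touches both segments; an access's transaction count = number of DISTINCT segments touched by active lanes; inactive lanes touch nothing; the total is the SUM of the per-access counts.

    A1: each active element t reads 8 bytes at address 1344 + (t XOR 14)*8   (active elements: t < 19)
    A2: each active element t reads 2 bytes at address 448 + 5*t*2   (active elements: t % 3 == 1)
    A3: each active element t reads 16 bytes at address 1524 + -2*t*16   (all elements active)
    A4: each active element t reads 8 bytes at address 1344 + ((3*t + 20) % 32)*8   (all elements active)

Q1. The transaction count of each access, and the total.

A1: 5 transactions
A2: 10 transactions
A3: 33 transactions
A4: 8 transactions

Answer: 5,10,33,8; total 56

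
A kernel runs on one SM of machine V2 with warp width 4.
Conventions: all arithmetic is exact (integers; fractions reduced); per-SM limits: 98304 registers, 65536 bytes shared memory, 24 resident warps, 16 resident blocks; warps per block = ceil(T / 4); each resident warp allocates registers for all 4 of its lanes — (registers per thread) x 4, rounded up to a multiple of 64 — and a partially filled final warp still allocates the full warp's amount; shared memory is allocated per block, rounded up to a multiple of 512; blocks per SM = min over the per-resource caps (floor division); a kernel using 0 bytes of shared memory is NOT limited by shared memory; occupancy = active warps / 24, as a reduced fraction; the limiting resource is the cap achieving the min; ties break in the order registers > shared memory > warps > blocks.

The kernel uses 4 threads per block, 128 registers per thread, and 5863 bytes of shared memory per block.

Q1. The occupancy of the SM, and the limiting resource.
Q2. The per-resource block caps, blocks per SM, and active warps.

Answer: occupancy 5/12, limited by shared memory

registers: 192 blocks
shared memory: 10 blocks
warps: 24 blocks
blocks: 16 blocks

Answer: 10 blocks, 10 active warps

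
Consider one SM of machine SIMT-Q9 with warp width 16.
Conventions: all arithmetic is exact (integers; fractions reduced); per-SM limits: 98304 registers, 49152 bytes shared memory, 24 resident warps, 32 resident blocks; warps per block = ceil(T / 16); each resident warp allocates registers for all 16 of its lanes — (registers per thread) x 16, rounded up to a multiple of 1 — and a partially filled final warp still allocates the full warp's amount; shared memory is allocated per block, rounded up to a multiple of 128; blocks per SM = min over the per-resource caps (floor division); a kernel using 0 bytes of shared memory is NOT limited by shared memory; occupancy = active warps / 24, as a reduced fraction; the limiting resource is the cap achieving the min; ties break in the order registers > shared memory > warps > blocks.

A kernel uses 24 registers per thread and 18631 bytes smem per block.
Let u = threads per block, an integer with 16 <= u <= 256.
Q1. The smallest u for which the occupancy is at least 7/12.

Answer: u = 97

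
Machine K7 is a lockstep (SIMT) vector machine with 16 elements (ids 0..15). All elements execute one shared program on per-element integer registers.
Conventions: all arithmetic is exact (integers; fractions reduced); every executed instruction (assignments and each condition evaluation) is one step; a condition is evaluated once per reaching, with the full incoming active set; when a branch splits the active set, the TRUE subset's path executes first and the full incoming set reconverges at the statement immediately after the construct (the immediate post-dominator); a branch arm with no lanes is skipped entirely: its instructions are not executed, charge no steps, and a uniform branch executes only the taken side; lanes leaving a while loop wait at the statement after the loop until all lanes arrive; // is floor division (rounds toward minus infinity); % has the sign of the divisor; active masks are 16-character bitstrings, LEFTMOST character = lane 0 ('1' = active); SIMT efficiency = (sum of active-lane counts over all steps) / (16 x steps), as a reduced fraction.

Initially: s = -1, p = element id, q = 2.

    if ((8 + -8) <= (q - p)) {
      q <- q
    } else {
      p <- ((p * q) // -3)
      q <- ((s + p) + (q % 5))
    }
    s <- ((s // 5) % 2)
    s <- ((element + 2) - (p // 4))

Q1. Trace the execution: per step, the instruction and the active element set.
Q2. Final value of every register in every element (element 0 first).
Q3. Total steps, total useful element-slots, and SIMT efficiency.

step 0: eval ((8 + -8) <= (q - p))   1111111111111111
step 1: q <- q                       1110000000000000
step 2: p <- ((p * q) // -3)         0001111111111111
step 3: q <- ((s + p) + (q % 5))     0001111111111111
step 4: s <- ((s // 5) % 2)          1111111111111111
step 5: s <- ((element + 2) - (p // 4)) 1111111111111111

Answer: 6 steps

s: 2,3,4,6,7,8,9,11,12,13,14,15,16,18,19,20
p: 0,1,2,-2,-3,-4,-4,-5,-6,-6,-7,-8,-8,-9,-10,-10
q: 2,2,2,-1,-2,-3,-3,-4,-5,-5,-6,-7,-7,-8,-9,-9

steps = 6; useful = 77; efficiency = 77/96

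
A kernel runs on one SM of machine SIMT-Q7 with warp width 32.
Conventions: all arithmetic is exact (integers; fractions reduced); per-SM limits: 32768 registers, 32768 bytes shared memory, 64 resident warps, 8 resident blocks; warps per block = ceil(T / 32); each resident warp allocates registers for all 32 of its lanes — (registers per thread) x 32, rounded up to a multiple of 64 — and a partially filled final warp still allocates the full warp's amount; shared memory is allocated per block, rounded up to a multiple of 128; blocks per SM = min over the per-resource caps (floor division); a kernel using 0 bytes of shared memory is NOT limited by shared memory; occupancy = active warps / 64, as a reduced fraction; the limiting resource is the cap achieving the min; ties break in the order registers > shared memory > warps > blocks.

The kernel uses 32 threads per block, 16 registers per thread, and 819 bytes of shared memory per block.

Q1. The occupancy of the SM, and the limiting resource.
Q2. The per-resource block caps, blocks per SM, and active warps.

Answer: occupancy 1/8, limited by blocks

registers: 64 blocks
shared memory: 36 blocks
warps: 64 blocks
blocks: 8 blocks

Answer: 8 blocks, 8 active warps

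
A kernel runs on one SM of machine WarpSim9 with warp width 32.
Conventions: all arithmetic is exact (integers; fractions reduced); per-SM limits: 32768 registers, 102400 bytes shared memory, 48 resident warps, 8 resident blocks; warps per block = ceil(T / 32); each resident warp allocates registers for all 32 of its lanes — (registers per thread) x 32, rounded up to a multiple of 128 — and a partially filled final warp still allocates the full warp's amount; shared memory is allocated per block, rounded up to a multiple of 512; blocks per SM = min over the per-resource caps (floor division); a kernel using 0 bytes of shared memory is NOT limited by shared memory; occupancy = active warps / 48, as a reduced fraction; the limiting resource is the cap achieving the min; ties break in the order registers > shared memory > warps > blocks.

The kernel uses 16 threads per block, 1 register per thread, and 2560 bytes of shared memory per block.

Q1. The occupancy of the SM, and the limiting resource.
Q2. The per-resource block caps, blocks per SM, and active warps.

Answer: occupancy 1/6, limited by blocks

registers: 256 blocks
shared memory: 40 blocks
warps: 48 blocks
blocks: 8 blocks

Answer: 8 blocks, 8 active warps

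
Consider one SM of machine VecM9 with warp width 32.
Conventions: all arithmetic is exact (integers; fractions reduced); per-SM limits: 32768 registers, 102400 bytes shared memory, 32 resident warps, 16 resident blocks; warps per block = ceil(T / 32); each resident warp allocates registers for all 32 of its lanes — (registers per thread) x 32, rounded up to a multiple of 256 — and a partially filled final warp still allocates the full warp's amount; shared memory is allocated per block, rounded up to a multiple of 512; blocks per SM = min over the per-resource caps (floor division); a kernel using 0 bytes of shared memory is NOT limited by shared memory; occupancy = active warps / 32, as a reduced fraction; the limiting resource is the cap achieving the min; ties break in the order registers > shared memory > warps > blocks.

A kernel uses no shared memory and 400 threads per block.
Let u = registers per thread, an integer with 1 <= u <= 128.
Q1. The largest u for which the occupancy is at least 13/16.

Answer: u = 32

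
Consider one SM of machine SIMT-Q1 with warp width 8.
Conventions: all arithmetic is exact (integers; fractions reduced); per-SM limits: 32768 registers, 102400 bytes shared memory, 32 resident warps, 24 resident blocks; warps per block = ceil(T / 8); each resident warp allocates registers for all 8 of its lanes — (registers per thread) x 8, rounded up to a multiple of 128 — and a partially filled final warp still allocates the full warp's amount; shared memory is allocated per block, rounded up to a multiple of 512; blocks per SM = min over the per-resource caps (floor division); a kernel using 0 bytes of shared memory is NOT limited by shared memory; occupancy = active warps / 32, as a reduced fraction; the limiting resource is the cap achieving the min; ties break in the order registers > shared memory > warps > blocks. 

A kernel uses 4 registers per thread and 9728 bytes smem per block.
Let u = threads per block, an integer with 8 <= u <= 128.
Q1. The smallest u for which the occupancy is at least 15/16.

Answer: u = 17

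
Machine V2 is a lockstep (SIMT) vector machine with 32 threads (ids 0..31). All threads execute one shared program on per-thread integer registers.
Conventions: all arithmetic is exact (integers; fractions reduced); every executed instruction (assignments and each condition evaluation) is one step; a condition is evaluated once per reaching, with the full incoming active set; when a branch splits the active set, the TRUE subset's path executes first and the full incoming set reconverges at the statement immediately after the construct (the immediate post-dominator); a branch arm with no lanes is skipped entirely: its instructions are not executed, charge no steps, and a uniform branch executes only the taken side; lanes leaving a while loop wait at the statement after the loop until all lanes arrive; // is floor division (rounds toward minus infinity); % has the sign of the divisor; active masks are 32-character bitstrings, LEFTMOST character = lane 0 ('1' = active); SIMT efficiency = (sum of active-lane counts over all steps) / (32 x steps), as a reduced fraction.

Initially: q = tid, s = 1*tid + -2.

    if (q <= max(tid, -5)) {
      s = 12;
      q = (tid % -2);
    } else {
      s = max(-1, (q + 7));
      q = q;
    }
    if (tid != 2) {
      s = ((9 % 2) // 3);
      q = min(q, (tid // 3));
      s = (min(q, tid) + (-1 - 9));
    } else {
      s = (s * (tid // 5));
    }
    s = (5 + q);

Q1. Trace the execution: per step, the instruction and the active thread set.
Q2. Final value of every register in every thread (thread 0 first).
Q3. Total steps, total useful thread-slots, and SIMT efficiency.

step 0: eval (q <= max(tid, -5))     11111111111111111111111111111111
step 1: s <- 12                      11111111111111111111111111111111
step 2: q <- (tid % -2)              11111111111111111111111111111111
step 3: eval (tid != 2)              11111111111111111111111111111111
step 4: s <- ((9 % 2) // 3)          11011111111111111111111111111111
step 5: q <- min(q, (tid // 3))      11011111111111111111111111111111
step 6: s <- (min(q, tid) + (-1 - 9)) 11011111111111111111111111111111
step 7: s <- (s * (tid // 5))        00100000000000000000000000000000
step 8: s <- (5 + q)                 11111111111111111111111111111111

Answer: 9 steps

q: 0,-1,0,-1,0,-1,0,-1,0,-1,0,-1,0,-1,0,-1,0,-1,0,-1,0,-1,0,-1,0,-1,0,-1,0,-1,0,-1
s: 5,4,5,4,5,4,5,4,5,4,5,4,5,4,5,4,5,4,5,4,5,4,5,4,5,4,5,4,5,4,5,4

steps = 9; useful = 254; efficiency = 254/288 = 127/144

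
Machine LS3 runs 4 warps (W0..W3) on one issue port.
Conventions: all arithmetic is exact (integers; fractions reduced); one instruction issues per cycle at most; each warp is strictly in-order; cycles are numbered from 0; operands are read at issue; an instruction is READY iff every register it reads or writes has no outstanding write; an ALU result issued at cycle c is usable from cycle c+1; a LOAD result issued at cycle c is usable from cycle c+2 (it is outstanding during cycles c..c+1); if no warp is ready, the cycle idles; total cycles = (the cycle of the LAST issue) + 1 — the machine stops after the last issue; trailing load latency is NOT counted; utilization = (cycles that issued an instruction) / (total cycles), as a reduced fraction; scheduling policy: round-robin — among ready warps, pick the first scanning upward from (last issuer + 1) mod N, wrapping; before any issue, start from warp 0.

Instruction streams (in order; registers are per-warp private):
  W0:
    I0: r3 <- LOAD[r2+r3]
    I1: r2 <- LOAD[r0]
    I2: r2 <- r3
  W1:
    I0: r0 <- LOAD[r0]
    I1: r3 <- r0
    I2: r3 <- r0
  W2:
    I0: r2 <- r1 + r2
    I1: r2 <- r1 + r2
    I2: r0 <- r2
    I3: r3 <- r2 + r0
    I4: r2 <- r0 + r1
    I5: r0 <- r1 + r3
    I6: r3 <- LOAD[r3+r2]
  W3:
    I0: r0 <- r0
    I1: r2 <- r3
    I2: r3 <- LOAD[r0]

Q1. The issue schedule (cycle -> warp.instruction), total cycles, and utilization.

cycle 0: W0.I0
cycle 1: W1.I0
cycle 2: W2.I0
cycle 3: W3.I0
cycle 4: W0.I1
cycle 5: W1.I1
cycle 6: W2.I1
cycle 7: W3.I1
cycle 8: W0.I2
cycle 9: W1.I2
cycle 10: W2.I2
cycle 11: W3.I2
cycle 12: W2.I3
cycle 13: W2.I4
cycle 14: W2.I5
cycle 15: W2.I6

Answer: 16 cycles, utilization 1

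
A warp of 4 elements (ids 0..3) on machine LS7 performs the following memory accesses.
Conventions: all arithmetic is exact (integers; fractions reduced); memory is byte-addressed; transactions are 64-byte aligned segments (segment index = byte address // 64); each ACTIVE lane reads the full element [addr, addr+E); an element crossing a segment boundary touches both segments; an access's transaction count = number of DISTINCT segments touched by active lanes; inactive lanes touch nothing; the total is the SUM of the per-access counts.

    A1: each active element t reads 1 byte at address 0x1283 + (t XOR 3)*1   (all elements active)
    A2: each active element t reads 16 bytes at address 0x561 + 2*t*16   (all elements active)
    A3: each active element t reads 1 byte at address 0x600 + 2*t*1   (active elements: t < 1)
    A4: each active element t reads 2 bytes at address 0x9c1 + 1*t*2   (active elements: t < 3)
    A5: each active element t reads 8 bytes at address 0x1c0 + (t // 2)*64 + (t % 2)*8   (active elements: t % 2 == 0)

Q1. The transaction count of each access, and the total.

A1: 1 transaction
A2: 3 transactions
A3: 1 transaction
A4: 1 transaction
A5: 2 transactions

Answer: 1,3,1,1,2; total 8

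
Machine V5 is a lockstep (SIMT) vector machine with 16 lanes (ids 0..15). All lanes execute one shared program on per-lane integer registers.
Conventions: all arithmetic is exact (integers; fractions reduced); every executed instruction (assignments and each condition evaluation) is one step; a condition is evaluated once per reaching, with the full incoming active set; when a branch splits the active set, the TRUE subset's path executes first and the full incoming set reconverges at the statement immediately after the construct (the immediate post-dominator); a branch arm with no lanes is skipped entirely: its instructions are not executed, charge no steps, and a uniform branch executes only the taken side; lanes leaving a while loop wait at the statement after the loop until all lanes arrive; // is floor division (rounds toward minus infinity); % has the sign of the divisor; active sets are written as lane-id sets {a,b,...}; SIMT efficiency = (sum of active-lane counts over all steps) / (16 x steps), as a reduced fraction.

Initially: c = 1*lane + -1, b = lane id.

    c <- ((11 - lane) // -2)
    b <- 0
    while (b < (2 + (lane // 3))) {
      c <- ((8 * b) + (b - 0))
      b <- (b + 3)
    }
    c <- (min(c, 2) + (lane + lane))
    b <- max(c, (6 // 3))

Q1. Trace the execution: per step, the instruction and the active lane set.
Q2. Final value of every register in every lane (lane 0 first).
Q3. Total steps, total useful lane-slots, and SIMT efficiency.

step 0: c <- ((11 - lane) // -2)     {0,1,2,3,4,5,6,7,8,9,10,11,12,13,14,15}
step 1: b <- 0                       {0,1,2,3,4,5,6,7,8,9,10,11,12,13,14,15}
step 2: eval (b < (2 + (lane // 3))) {0,1,2,3,4,5,6,7,8,9,10,11,12,13,14,15}
step 3: c <- ((8 * b) + (b - 0))     {0,1,2,3,4,5,6,7,8,9,10,11,12,13,14,15}
step 4: b <- (b + 3)                 {0,1,2,3,4,5,6,7,8,9,10,11,12,13,14,15}
step 5: eval (b < (2 + (lane // 3))) {0,1,2,3,4,5,6,7,8,9,10,11,12,13,14,15}
step 6: c <- ((8 * b) + (b - 0))     {6,7,8,9,10,11,12,13,14,15}
step 7: b <- (b + 3)                 {6,7,8,9,10,11,12,13,14,15}
step 8: eval (b < (2 + (lane // 3))) {6,7,8,9,10,11,12,13,14,15}
step 9: c <- ((8 * b) + (b - 0))     {15}
step 10: b <- (b + 3)                 {15}
step 11: eval (b < (2 + (lane // 3))) {15}
step 12: c <- (min(c, 2) + (lane + lane)) {0,1,2,3,4,5,6,7,8,9,10,11,12,13,14,15}
step 13: b <- max(c, (6 // 3))        {0,1,2,3,4,5,6,7,8,9,10,11,12,13,14,15}

Answer: 14 steps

c: 0,2,4,6,8,10,14,16,18,20,22,24,26,28,30,32
b: 2,2,4,6,8,10,14,16,18,20,22,24,26,28,30,32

steps = 14; useful = 161; efficiency = 161/224 = 23/32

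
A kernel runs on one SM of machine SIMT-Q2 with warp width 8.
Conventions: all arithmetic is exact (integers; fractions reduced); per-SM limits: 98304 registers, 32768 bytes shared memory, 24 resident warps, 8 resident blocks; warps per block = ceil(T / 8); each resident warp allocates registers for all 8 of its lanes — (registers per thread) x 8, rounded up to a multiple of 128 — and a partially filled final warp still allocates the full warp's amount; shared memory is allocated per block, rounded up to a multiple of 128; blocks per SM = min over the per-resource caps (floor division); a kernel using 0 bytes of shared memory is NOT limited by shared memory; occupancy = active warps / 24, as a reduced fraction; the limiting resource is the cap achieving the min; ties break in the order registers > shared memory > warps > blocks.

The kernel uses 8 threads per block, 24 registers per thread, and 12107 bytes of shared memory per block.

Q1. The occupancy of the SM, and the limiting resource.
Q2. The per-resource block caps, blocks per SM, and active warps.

Answer: occupancy 1/12, limited by shared memory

registers: 384 blocks
shared memory: 2 blocks
warps: 24 blocks
blocks: 8 blocks

Answer: 2 blocks, 2 active warps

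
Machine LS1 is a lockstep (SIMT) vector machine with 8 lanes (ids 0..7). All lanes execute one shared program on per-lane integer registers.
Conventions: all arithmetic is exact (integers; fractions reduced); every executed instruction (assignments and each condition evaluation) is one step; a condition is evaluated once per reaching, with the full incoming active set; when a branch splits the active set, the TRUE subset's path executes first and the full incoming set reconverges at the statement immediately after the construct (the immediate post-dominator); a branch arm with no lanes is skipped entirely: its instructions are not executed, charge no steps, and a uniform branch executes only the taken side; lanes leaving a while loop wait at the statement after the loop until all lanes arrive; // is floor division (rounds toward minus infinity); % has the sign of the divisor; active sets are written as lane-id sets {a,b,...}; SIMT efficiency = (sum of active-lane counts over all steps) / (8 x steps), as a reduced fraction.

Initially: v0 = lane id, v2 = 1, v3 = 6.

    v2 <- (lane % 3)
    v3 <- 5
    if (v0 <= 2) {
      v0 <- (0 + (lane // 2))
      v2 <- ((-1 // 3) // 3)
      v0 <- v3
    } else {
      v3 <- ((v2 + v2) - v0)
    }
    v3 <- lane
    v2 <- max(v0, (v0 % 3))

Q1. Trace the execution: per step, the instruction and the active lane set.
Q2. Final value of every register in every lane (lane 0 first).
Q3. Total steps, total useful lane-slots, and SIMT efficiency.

step 0: v2 <- (lane % 3)             {0,1,2,3,4,5,6,7}
step 1: v3 <- 5                      {0,1,2,3,4,5,6,7}
step 2: eval (v0 <= 2)               {0,1,2,3,4,5,6,7}
step 3: v0 <- (0 + (lane // 2))      {0,1,2}
step 4: v2 <- ((-1 // 3) // 3)       {0,1,2}
step 5: v0 <- v3                     {0,1,2}
step 6: v3 <- ((v2 + v2) - v0)       {3,4,5,6,7}
step 7: v3 <- lane                   {0,1,2,3,4,5,6,7}
step 8: v2 <- max(v0, (v0 % 3))      {0,1,2,3,4,5,6,7}

Answer: 9 steps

v0: 5,5,5,3,4,5,6,7
v2: 5,5,5,3,4,5,6,7
v3: 0,1,2,3,4,5,6,7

steps = 9; useful = 54; efficiency = 54/72 = 3/4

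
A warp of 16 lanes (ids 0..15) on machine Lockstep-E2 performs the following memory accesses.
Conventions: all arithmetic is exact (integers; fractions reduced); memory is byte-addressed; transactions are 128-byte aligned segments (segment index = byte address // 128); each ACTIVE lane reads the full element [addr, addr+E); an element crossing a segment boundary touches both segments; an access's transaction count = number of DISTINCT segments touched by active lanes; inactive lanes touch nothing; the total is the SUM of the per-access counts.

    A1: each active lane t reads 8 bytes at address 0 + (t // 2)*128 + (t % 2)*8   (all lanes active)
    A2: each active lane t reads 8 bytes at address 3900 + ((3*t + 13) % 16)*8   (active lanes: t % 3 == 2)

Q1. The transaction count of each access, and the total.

A1: 8 transactions
A2: 2 transactions

Answer: 8,2; total 10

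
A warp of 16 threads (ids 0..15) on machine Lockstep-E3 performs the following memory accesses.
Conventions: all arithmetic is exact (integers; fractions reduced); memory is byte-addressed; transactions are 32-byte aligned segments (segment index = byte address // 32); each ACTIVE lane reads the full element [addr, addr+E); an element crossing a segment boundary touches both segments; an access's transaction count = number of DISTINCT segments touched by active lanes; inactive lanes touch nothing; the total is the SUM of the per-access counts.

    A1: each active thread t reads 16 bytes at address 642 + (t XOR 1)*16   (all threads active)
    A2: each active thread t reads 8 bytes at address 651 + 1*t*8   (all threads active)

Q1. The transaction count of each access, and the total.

A1: 9 transactions
A2: 5 transactions

Answer: 9,5; total 14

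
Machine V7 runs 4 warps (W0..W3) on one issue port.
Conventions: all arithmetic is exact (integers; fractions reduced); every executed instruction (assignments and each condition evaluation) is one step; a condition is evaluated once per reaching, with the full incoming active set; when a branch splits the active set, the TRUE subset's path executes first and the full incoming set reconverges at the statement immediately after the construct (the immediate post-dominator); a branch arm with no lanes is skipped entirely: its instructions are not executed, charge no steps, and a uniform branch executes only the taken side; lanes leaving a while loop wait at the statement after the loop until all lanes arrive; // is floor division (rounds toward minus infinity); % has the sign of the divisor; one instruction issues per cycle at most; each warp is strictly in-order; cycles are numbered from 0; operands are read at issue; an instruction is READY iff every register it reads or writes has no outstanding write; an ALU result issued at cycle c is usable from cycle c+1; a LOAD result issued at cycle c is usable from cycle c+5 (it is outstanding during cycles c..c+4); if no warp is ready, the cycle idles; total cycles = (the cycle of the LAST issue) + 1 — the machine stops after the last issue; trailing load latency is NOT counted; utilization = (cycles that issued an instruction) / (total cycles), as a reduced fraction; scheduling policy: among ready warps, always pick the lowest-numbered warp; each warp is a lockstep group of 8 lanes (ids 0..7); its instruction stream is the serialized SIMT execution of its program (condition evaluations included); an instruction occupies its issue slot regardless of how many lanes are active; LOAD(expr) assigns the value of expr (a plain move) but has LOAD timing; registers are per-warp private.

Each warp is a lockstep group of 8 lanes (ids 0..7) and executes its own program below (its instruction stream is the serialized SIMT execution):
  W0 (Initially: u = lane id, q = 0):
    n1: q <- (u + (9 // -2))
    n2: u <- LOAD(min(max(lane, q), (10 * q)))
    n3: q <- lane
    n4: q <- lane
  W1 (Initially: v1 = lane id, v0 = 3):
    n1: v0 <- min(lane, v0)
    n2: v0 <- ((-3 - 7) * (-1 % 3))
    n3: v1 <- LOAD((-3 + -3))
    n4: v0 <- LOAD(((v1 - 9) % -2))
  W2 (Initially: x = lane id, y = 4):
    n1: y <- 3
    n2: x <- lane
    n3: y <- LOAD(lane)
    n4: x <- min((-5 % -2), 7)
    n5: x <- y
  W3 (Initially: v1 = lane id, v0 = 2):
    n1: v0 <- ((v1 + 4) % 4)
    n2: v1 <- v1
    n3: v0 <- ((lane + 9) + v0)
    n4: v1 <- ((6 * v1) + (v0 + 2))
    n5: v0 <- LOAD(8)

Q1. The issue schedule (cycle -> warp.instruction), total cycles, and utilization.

cycle 0: W0.I0
cycle 1: W0.I1
cycle 2: W0.I2
cycle 3: W0.I3
cycle 4: W1.I0
cycle 5: W1.I1
cycle 6: W1.I2
cycle 7: W2.I0
cycle 8: W2.I1
cycle 9: W2.I2
cycle 10: W2.I3
cycle 11: W1.I3
cycle 12: W3.I0
cycle 13: W3.I1
cycle 14: W2.I4
cycle 15: W3.I2
cycle 16: W3.I3
cycle 17: W3.I4

Answer: 18 cycles, utilization 1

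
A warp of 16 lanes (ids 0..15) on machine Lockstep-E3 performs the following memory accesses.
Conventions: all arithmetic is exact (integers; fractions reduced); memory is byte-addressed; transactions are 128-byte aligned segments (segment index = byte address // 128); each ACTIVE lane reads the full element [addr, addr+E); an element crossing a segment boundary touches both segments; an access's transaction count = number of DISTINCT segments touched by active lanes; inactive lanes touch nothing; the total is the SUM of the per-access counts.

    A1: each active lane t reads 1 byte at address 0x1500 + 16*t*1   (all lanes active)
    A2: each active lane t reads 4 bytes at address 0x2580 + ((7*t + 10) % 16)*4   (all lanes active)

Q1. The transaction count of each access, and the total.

A1: 2 transactions
A2: 1 transaction

Answer: 2,1; total 3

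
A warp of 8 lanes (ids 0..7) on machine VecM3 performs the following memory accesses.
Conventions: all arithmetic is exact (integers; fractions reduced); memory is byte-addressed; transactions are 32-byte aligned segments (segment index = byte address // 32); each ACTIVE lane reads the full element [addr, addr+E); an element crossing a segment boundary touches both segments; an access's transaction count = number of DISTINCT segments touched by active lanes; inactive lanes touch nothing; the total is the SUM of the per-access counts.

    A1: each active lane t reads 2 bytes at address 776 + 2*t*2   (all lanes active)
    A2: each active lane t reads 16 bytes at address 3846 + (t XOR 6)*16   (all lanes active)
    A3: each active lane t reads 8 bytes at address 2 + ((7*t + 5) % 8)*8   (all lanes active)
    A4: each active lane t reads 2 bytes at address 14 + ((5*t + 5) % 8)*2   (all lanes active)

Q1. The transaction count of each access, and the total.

A1: 2 transactions
A2: 5 transactions
A3: 3 transactions
A4: 1 transaction

Answer: 2,5,3,1; total 11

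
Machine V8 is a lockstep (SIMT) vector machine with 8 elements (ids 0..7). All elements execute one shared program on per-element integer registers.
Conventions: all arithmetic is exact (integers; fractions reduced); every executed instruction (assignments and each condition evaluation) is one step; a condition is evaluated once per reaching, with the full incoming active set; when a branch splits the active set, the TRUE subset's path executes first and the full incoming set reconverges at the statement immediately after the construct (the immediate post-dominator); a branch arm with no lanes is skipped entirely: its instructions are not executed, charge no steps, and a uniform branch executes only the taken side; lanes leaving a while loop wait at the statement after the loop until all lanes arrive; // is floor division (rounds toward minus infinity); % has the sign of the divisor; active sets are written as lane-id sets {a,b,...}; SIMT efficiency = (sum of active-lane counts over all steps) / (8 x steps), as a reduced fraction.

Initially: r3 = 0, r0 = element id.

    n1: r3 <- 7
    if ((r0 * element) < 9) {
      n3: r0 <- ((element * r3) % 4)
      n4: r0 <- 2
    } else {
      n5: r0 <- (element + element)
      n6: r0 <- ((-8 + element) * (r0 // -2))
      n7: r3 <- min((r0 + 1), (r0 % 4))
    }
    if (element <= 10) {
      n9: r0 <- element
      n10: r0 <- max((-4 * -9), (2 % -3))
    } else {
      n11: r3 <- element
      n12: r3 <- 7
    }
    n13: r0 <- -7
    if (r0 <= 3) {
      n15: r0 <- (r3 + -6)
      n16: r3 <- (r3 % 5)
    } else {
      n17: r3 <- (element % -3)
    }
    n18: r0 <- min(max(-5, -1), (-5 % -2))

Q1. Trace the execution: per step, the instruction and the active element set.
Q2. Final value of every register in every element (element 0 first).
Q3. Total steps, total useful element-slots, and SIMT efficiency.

step 0: r3 <- 7                      {0,1,2,3,4,5,6,7}
step 1: eval ((r0 * element) < 9)    {0,1,2,3,4,5,6,7}
step 2: r0 <- ((element * r3) % 4)   {0,1,2}
step 3: r0 <- 2                      {0,1,2}
step 4: r0 <- (element + element)    {3,4,5,6,7}
step 5: r0 <- ((-8 + element) * (r0 // -2)) {3,4,5,6,7}
step 6: r3 <- min((r0 + 1), (r0 % 4)) {3,4,5,6,7}
step 7: eval (element <= 10)         {0,1,2,3,4,5,6,7}
step 8: r0 <- element                {0,1,2,3,4,5,6,7}
step 9: r0 <- max((-4 * -9), (2 % -3)) {0,1,2,3,4,5,6,7}
step 10: r0 <- -7                     {0,1,2,3,4,5,6,7}
step 11: eval (r0 <= 3)               {0,1,2,3,4,5,6,7}
step 12: r0 <- (r3 + -6)              {0,1,2,3,4,5,6,7}
step 13: r3 <- (r3 % 5)               {0,1,2,3,4,5,6,7}
step 14: r0 <- min(max(-5, -1), (-5 % -2)) {0,1,2,3,4,5,6,7}

Answer: 15 steps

r3: 2,2,2,3,0,3,0,3
r0: -1,-1,-1,-1,-1,-1,-1,-1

steps = 15; useful = 101; efficiency = 101/120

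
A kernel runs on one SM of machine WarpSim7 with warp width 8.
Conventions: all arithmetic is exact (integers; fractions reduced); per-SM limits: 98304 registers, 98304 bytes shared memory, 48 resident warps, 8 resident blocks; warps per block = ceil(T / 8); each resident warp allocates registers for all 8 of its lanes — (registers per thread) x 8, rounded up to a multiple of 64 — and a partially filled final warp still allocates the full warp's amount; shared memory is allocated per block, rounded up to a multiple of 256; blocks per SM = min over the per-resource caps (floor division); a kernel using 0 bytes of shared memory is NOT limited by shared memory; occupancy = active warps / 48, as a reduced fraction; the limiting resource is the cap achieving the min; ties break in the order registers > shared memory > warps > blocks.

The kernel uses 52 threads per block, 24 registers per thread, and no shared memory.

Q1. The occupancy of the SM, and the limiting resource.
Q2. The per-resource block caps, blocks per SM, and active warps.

Answer: occupancy 7/8, limited by warps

registers: 73 blocks
shared memory: no limit (kernel uses none)
warps: 6 blocks
blocks: 8 blocks

Answer: 6 blocks, 42 active warps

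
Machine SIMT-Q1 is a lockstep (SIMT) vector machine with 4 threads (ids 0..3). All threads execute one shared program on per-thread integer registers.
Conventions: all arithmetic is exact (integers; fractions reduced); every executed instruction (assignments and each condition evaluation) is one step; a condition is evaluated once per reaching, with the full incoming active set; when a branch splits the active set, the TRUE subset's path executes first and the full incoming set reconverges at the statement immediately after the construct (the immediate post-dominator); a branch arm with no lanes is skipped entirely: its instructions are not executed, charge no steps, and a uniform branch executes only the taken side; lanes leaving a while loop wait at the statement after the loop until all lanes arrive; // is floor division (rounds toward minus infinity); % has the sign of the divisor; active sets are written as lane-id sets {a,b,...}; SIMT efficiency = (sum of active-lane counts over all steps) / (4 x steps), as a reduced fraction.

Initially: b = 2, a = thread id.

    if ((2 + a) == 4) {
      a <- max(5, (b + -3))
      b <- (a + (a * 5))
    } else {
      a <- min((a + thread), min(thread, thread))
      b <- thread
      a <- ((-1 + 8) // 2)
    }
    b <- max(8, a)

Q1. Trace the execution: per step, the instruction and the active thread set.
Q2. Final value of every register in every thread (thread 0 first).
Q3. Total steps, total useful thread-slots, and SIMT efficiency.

step 0: eval ((2 + a) == 4)          {0,1,2,3}
step 1: a <- max(5, (b + -3))        {2}
step 2: b <- (a + (a * 5))           {2}
step 3: a <- min((a + thread), min(thread, thread)) {0,1,3}
step 4: b <- thread                  {0,1,3}
step 5: a <- ((-1 + 8) // 2)         {0,1,3}
step 6: b <- max(8, a)               {0,1,2,3}

Answer: 7 steps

b: 8,8,8,8
a: 3,3,5,3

steps = 7; useful = 19; efficiency = 19/28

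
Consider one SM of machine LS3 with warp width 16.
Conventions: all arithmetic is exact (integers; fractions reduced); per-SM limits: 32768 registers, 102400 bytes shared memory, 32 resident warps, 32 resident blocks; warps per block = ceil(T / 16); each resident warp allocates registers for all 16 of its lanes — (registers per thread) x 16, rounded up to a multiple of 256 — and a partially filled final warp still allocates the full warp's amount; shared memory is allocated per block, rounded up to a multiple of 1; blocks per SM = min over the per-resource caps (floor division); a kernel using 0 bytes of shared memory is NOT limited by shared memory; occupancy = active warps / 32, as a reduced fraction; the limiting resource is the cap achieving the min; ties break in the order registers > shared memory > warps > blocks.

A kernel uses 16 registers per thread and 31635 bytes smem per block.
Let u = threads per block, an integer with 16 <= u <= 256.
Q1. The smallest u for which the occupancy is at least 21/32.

Answer: u = 97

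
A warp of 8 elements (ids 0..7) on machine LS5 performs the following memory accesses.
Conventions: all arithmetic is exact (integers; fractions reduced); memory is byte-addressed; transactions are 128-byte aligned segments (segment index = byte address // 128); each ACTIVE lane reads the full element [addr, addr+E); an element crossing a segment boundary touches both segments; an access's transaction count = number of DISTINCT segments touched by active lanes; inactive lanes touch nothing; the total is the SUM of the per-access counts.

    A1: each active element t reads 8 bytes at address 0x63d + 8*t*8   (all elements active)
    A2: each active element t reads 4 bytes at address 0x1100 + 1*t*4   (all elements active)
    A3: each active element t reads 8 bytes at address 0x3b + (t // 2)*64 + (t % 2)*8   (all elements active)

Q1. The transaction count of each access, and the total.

A1: 5 transactions
A2: 1 transaction
A3: 3 transactions

Answer: 5,1,3; total 9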